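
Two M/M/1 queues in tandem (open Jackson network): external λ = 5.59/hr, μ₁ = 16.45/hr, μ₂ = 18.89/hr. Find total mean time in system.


Each node sees arrival rate λ = 5.59/hr (tandem ⇒ throughput preserved).
W₁ = 1/(μ₁−λ) = 1/(16.45−5.59) = 0.09208 hr
W₂ = 1/(μ₂−λ) = 1/(18.89−5.59) = 0.07519 hr
W_total = W₁ + W₂ = 0.09208 + 0.07519 = 0.16727 hr

Final: 0.16727 hr


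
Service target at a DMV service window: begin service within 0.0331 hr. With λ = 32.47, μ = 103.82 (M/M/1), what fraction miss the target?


ρ = 32.47/103.82 = 0.3128
P(Wq > t) = ρ·e^{−(μ−λ)t} = 0.3128·e^{−2.3617}
= 0.3128·0.094261 = 0.029480

Final: 0.029480


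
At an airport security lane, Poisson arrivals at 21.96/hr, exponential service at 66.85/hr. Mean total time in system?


W = 1/(μ−λ) = 1/(66.85 − 21.96) = 1/44.89 = 0.02228 hr

Final: 0.02228 hr


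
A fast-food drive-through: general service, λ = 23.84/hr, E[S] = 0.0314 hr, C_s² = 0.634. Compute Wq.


ρ = λ·E[S] = 23.84·0.0314 = 0.7486
E[S²] = E[S]²(1+C_s²) = 0.0314²·(1+0.634) = 0.001611
Wq = λ·E[S²]/(2(1−ρ)) = 23.84·0.001611/(2·0.2514) = 0.07638 hr

Final: 0.07638 hr


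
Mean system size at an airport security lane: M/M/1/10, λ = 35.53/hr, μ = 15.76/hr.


ρ = 35.53/15.76 = 2.2544
L = ρ[1 − (K+1)ρ^K + Kρ^(K+1)] / [(1−ρ)(1−ρ^(K+1))]
Numerator: 2.2544·(1 − 11·3391.485334 + 10·7645.905705) = 88269.772464
Denominator: (-1.2544)·(-7644.905705) = 9590.087931
L = 88269.772464/9590.087931 = 9.2043

Final: 9.2043


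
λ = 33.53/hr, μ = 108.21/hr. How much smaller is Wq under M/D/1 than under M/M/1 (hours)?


ρ = 33.53/108.21 = 0.3099
Wq(M/M/1) = ρ/(μ−λ) = 0.3099/74.68 = 0.004149 hr
Wq(M/D/1) = ρ/(2(μ−λ)) = 0.002075 hr
Savings = 0.004149 − 0.002075 = 0.002075 hr

Final: 0.002075 hr


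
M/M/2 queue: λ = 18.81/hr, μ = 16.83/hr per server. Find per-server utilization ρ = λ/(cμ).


ρ = λ/(cμ) = 18.81/(2·16.83) = 18.81/33.66 = 0.5588

Final: 0.5588


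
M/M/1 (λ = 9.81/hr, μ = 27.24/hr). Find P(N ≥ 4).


ρ = 9.81/27.24 = 0.3601
P(N ≥ n) = ρ^n = 0.3601^4 = 0.016821

Final: 0.016821


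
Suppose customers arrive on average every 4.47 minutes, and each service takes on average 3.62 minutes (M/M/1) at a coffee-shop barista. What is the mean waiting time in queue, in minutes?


λ = 60/4.47 = 13.4228 /hr
μ = 60/3.62 = 16.5746 /hr
ρ = λ/μ = 13.4228/16.5746 = 0.8098
Wq = ρ/(μ−λ) = 0.8098/(16.5746−13.4228) = 0.25695 hr
In minutes: 0.25695·60 = 15.417 min

Final: 15.417 min


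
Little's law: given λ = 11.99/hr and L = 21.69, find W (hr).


W = L/λ = 21.69/11.99 = 1.8090 hr

Final: 1.8090 hr


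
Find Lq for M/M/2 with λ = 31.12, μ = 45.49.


a = λ/μ = 0.6841; ρ = a/2 = 0.3421
P₀ = 0.490254
Lq = P₀·a^c·ρ / (c!·(1−ρ)²) = 0.490254·0.46800·0.3421/(2·0.43289)
= 0.09065

Final: 0.09065


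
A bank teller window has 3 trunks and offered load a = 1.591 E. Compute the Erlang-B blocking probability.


B(c,a) = (a^c/c!) / Σ_{k=0}^{c} a^k/k!
a^3/3! = 0.671211
Σ terms (k=0..3): 1.00000 + 1.59100 + 1.26564 + 0.67121 = 4.527852
B = 0.671211/4.527852 = 0.148241

Final: 0.148241


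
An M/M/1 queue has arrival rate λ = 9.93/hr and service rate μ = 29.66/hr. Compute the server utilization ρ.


ρ = λ/μ = 9.93/29.66 = 0.3348

Final: 0.3348


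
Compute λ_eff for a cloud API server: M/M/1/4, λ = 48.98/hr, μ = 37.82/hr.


ρ = 1.2951; P_K = (1−ρ)ρ^4/(1−ρ^5) = 0.314049
λ_eff = λ(1 − P_K) = 48.98·(1 − 0.314049) = 48.98·0.685951 = 33.5979 /hr

Final: 33.5979 /hr


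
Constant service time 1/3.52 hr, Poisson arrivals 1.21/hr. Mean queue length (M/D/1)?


ρ = 1.21/3.52 = 0.3438
M/D/1: Lq = ρ²/(2(1−ρ)) = 0.1182/(2·0.6562) = 0.09003

Final: 0.09003


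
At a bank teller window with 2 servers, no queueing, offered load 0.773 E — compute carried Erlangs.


B(2,0.773) = 0.144208 (Erlang-B)
Carried load = a(1 − B) = 0.773·(1 − 0.144208) = 0.773·0.855792 = 0.6615 E

Final: 0.6615 Erlangs


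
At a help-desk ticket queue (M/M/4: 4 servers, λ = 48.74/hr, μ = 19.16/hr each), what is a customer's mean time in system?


a = 2.5438; ρ = 0.6360; P₀ = 0.069852
Lq = P₀·a^c·ρ/(c!(1−ρ)²) = 0.58487
Wq = Lq/λ = 0.58487/48.74 = 0.01200 hr
W = Wq + 1/μ = 0.01200 + 0.05219 = 0.06419 hr

Final: 0.06419 hr


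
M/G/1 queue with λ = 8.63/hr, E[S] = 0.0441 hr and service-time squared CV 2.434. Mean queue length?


ρ = λ·E[S] = 8.63·0.0441 = 0.3806
Lq = ρ²(1+C_s²)/(2(1−ρ)) = 0.1448·(1+2.434)/(2·0.6194)
= 0.1448·3.4340/1.2388 = 0.40150

Final: 0.40150


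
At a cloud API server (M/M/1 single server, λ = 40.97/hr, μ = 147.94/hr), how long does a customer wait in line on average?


ρ = 40.97/147.94 = 0.2769
Wq = ρ/(μ−λ) = 0.2769/(147.94 − 40.97) = 0.2769/106.97 = 0.002589 hr

Final: 0.002589 hr


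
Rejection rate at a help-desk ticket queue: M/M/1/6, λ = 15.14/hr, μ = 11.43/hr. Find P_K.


ρ = λ/μ = 15.14/11.43 = 1.3246
P_K = (1−ρ)ρ^K/(1−ρ^(K+1)) = (-0.3246·5.401046)/(1 − 7.154141)
= -1.753095/-6.154141 = 0.284864

Final: 0.284864


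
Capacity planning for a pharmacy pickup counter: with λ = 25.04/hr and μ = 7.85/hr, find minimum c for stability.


Stability requires cμ > λ ⇔ c > λ/μ.
λ/μ = 25.04/7.85 = 3.1898
Minimum integer c = ⌊3.1898⌋ + 1 = 4
Check: 4·7.85 = 31.40 > 25.04, while 3·7.85 = 23.55 ≤ 25.04

Final: 4 servers


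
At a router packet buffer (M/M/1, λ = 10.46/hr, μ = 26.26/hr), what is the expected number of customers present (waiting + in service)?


ρ = λ/μ = 10.46/26.26 = 0.3983
L = ρ/(1−ρ) = 0.3983/(1 − 0.3983) = 0.3983/0.6017 = 0.6620

Final: 0.6620


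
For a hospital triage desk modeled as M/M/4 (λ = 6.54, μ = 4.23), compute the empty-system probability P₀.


a = λ/μ = 6.54/4.23 = 1.5461; ρ = a/c = 0.3865
Σ_{k=0}^{3} a^k/k! (terms k=0..3) = 1.00000 + 1.54610 + 1.19521 + 0.61597 = 4.35728
Tail: a^4/(4!(1−ρ)) = 5.71412/(24·0.6135) = 0.38810
P₀ = 1/(4.35728 + 0.38810) = 1/4.74538 = 0.210731

Final: 0.210731


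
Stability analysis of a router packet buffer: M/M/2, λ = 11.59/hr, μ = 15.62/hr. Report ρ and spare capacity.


Total capacity cμ = 2·15.62 = 31.24/hr
ρ = λ/(cμ) = 11.59/31.24 = 0.3710
Stable ⇔ ρ < 1: YES
Spare capacity = cμ − λ = 31.24 − 11.59 = 19.65/hr

Final: ρ = 0.3710; stable; margin = 19.65/hr


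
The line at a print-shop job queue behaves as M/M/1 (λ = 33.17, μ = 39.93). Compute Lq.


ρ = 33.17/39.93 = 0.8307
Lq = ρ²/(1−ρ) = 0.6901/0.1693 = 4.0761

Final: 4.0761


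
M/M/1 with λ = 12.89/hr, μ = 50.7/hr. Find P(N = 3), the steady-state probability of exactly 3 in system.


ρ = 12.89/50.7 = 0.2542
P_n = (1−ρ)·ρ^n = (1 − 0.2542)·0.2542^3 = 0.7458·0.016434 = 0.012256

Final: 0.012256


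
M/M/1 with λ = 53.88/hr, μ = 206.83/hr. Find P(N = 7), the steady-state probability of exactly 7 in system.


ρ = 53.88/206.83 = 0.2605
P_n = (1−ρ)·ρ^n = (1 − 0.2605)·0.2605^7 = 0.7395·0.00008141 = 0.00006021

Final: 0.00006021


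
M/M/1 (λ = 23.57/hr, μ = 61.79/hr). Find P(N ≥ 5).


ρ = 23.57/61.79 = 0.3815
P(N ≥ n) = ρ^n = 0.3815^5 = 0.008076

Final: 0.008076


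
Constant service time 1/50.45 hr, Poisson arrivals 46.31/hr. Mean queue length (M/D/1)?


ρ = 46.31/50.45 = 0.9179
M/D/1: Lq = ρ²/(2(1−ρ)) = 0.8426/(2·0.08206) = 5.13403

Final: 5.13403


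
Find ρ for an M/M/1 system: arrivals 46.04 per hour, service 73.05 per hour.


ρ = λ/μ = 46.04/73.05 = 0.6303

Final: 0.6303


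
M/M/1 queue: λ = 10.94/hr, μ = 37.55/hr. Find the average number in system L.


ρ = λ/μ = 10.94/37.55 = 0.2913
L = ρ/(1−ρ) = 0.2913/(1 − 0.2913) = 0.2913/0.7087 = 0.4111

Final: 0.4111


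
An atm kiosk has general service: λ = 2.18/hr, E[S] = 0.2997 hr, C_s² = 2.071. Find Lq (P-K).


ρ = λ·E[S] = 2.18·0.2997 = 0.6533
Lq = ρ²(1+C_s²)/(2(1−ρ)) = 0.4269·(1+2.071)/(2·0.3467)
= 0.4269·3.0710/0.6933 = 1.89078

Final: 1.89078


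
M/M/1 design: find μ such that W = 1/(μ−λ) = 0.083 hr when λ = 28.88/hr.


W = 1/(μ−λ) ⇒ μ − λ = 1/W = 1/0.083 = 12.0482
μ = λ + 1/W = 28.88 + 12.0482 = 40.9282 per hr

Final: 40.9282 /hr


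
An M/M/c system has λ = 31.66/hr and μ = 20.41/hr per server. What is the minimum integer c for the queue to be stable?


Stability requires cμ > λ ⇔ c > λ/μ.
λ/μ = 31.66/20.41 = 1.5512
Minimum integer c = ⌊1.5512⌋ + 1 = 2
Check: 2·20.41 = 40.82 > 31.66, while 1·20.41 = 20.41 ≤ 31.66

Final: 2 servers


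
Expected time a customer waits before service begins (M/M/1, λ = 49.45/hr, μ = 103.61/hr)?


ρ = 49.45/103.61 = 0.4773
Wq = ρ/(μ−λ) = 0.4773/(103.61 − 49.45) = 0.4773/54.16 = 0.008812 hr

Final: 0.008812 hr


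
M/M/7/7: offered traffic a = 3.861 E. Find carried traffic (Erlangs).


B(7,3.861) = 0.055831 (Erlang-B)
Carried load = a(1 − B) = 3.861·(1 − 0.055831) = 3.861·0.944169 = 3.6454 E

Final: 3.6454 Erlangs


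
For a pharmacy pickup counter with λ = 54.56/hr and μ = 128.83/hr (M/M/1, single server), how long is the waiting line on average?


ρ = 54.56/128.83 = 0.4235
Lq = ρ²/(1−ρ) = 0.1794/0.5765 = 0.3111

Final: 0.3111


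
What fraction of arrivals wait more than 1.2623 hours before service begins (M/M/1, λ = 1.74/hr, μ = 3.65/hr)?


ρ = 1.74/3.65 = 0.4767
P(Wq > t) = ρ·e^{−(μ−λ)t} = 0.4767·e^{−2.4110}
= 0.4767·0.089726 = 0.042774

Final: 0.042774


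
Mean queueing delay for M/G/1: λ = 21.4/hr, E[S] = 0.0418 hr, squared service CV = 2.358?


ρ = λ·E[S] = 21.4·0.0418 = 0.8945
E[S²] = E[S]²(1+C_s²) = 0.0418²·(1+2.358) = 0.005867
Wq = λ·E[S²]/(2(1−ρ)) = 21.4·0.005867/(2·0.1055) = 0.59518 hr

Final: 0.59518 hr


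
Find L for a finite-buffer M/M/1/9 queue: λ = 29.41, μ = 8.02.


ρ = 29.41/8.02 = 3.6671
L = ρ[1 − (K+1)ρ^K + Kρ^(K+1)] / [(1−ρ)(1−ρ^(K+1))]
Numerator: 3.6671·(1 − 10·119918.422272 + 9·439750.723071) = 10115915.250534
Denominator: (-2.6671)·(-439749.723071) = 1172848.700309
L = 10115915.250534/1172848.700309 = 8.6251

Final: 8.6251


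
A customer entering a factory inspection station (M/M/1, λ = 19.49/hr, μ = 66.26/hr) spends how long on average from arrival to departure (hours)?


W = 1/(μ−λ) = 1/(66.26 − 19.49) = 1/46.77 = 0.02138 hr

Final: 0.02138 hr


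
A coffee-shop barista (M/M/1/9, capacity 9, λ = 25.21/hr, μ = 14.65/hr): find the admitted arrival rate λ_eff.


ρ = 1.7208; P_K = (1−ρ)ρ^9/(1−ρ^10) = 0.420729
λ_eff = λ(1 − P_K) = 25.21·(1 − 0.420729) = 25.21·0.579271 = 14.6034 /hr

Final: 14.6034 /hr


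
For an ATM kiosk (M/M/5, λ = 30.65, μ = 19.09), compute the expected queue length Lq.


a = λ/μ = 1.6056; ρ = a/5 = 0.3211
P₀ = 0.200317
Lq = P₀·a^c·ρ / (c!·(1−ρ)²) = 0.200317·10.66898·0.3211/(120·0.46089)
= 0.01241

Final: 0.01241


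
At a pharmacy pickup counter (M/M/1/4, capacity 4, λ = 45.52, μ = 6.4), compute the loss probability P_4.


ρ = λ/μ = 45.52/6.4 = 7.1125
P_K = (1−ρ)ρ^K/(1−ρ^(K+1)) = (-6.1125·2559.110965)/(1 − 18201.676738)
= -15642.565773/-18200.676738 = 0.859450

Final: 0.859450


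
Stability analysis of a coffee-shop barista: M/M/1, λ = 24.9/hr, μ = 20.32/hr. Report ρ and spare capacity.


Total capacity cμ = 1·20.32 = 20.32/hr
ρ = λ/(cμ) = 24.9/20.32 = 1.2254
Stable ⇔ ρ < 1: NO
Spare capacity = cμ − λ = 20.32 − 24.9 = -4.58/hr

Final: ρ = 1.2254; unstable; margin = -4.58/hr


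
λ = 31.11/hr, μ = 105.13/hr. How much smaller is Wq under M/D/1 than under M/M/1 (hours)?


ρ = 31.11/105.13 = 0.2959
Wq(M/M/1) = ρ/(μ−λ) = 0.2959/74.02 = 0.003998 hr
Wq(M/D/1) = ρ/(2(μ−λ)) = 0.001999 hr
Savings = 0.003998 − 0.001999 = 0.001999 hr

Final: 0.001999 hr


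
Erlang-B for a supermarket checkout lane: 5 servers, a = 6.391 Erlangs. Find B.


B(c,a) = (a^c/c!) / Σ_{k=0}^{c} a^k/k!
a^5/5! = 88.851107
Σ terms (k=0..5): 1.00000 + 6.39100 + 20.42244 + 43.50661 + 69.51268 + 88.85111 = 229.683832
B = 88.851107/229.683832 = 0.386841

Final: 0.386841


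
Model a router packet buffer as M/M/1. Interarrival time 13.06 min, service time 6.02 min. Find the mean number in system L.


λ = 60/13.06 = 4.5942 /hr
μ = 60/6.02 = 9.9668 /hr
ρ = λ/μ = 4.5942/9.9668 = 0.4609
L = ρ/(1−ρ) = 0.4609/0.5391 = 0.8551

Final: 0.8551


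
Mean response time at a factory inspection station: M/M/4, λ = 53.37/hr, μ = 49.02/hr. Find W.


a = 1.0887; ρ = 0.2722; P₀ = 0.335915
Lq = P₀·a^c·ρ/(c!(1−ρ)²) = 0.01010
Wq = Lq/λ = 0.01010/53.37 = 0.0001893 hr
W = Wq + 1/μ = 0.0001893 + 0.02040 = 0.02059 hr

Final: 0.02059 hr


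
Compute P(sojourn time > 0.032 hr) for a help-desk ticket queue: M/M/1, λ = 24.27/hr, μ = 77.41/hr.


W ~ Exponential(μ−λ) for M/M/1.
μ − λ = 77.41 − 24.27 = 53.1400
P(W > t) = e^{−(μ−λ)t} = e^{−1.7005} = 0.182596

Final: 0.182596


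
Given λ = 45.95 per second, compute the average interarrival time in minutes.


Mean interarrival time = 1/λ = 1/45.95 second = 0.02176 second
In minutes: 0.02176 × 0.0166667 = 0.0003627 min

Final: 0.0003627 min


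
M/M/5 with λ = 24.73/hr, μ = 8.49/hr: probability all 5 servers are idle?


a = λ/μ = 24.73/8.49 = 2.9128; ρ = a/c = 0.5826
Σ_{k=0}^{4} a^k/k! (terms k=0..4) = 1.00000 + 2.91284 + 4.24231 + 4.11906 + 2.99954 = 15.27375
Tail: a^5/(5!(1−ρ)) = 209.69213/(120·0.4174) = 4.18615
P₀ = 1/(15.27375 + 4.18615) = 1/19.45990 = 0.051388

Final: 0.051388


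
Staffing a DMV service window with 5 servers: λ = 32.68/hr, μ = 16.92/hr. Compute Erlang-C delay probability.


a = λ/μ = 1.9314; ρ = a/5 = 0.3863
P₀ = 0.144043 (from M/M/c formula)
C(c,a) = [a^c/(c!(1−ρ))]·P₀ = [26.87871/(120·0.6137)]·0.144043
= 0.36497·0.144043 = 0.052572

Final: 0.052572


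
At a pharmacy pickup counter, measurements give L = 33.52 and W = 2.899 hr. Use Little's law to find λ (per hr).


λ = L/W = 33.52/2.899 = 11.5626 /hr

Final: 11.5626 /hr


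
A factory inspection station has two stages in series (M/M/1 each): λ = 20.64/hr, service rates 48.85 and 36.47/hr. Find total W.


Each node sees arrival rate λ = 20.64/hr (tandem ⇒ throughput preserved).
W₁ = 1/(μ₁−λ) = 1/(48.85−20.64) = 0.03545 hr
W₂ = 1/(μ₂−λ) = 1/(36.47−20.64) = 0.06317 hr
W_total = W₁ + W₂ = 0.03545 + 0.06317 = 0.09862 hr

Final: 0.09862 hr


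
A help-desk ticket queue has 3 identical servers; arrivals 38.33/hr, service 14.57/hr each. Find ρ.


ρ = λ/(cμ) = 38.33/(3·14.57) = 38.33/43.71 = 0.8769

Final: 0.8769


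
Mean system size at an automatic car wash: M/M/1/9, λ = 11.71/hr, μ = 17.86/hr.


ρ = 11.71/17.86 = 0.6557
L = ρ[1 − (K+1)ρ^K + Kρ^(K+1)] / [(1−ρ)(1−ρ^(K+1))]
Numerator: 0.6557·(1 − 10·0.022391 + 9·0.014681) = 0.595476
Denominator: (0.3443)·(0.985319) = 0.339290
L = 0.595476/0.339290 = 1.7551

Final: 1.7551


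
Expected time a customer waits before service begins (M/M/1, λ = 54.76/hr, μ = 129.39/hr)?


ρ = 54.76/129.39 = 0.4232
Wq = ρ/(μ−λ) = 0.4232/(129.39 − 54.76) = 0.4232/74.63 = 0.005671 hr

Final: 0.005671 hr


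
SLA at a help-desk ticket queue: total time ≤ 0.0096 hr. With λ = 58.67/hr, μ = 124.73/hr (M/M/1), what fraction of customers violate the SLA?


W ~ Exponential(μ−λ) for M/M/1.
μ − λ = 124.73 − 58.67 = 66.0600
P(W > t) = e^{−(μ−λ)t} = e^{−0.6342} = 0.530372

Final: 0.530372


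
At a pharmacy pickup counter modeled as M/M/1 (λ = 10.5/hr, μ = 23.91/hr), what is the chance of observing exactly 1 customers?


ρ = 10.5/23.91 = 0.4391
P_n = (1−ρ)·ρ^n = (1 − 0.4391)·0.4391^1 = 0.5609·0.439147 = 0.246297

Final: 0.246297


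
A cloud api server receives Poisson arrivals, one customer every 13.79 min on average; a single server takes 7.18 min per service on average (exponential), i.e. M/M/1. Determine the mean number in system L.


λ = 60/13.79 = 4.3510 /hr
μ = 60/7.18 = 8.3565 /hr
ρ = λ/μ = 4.3510/8.3565 = 0.5207
L = ρ/(1−ρ) = 0.5207/0.4793 = 1.0862

Final: 1.0862


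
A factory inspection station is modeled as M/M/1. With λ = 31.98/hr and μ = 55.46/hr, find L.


ρ = λ/μ = 31.98/55.46 = 0.5766
L = ρ/(1−ρ) = 0.5766/(1 − 0.5766) = 0.5766/0.4234 = 1.3620

Final: 1.3620


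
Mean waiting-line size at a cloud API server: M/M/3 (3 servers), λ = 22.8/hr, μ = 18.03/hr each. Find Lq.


a = λ/μ = 1.2646; ρ = a/3 = 0.4215
P₀ = 0.274219
Lq = P₀·a^c·ρ / (c!·(1−ρ)²) = 0.274219·2.02217·0.4215/(6·0.33464)
= 0.11641

Final: 0.11641


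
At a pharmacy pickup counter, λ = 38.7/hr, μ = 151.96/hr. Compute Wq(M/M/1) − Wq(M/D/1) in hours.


ρ = 38.7/151.96 = 0.2547
Wq(M/M/1) = ρ/(μ−λ) = 0.2547/113.26 = 0.002249 hr
Wq(M/D/1) = ρ/(2(μ−λ)) = 0.001124 hr
Savings = 0.002249 − 0.001124 = 0.001124 hr

Final: 0.001124 hr


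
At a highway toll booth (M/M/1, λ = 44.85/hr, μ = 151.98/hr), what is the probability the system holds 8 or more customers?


ρ = 44.85/151.98 = 0.2951
P(N ≥ n) = ρ^n = 0.2951^8 = 0.00005752

Final: 0.00005752


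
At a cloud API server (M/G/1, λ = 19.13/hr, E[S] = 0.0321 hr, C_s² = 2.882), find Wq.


ρ = λ·E[S] = 19.13·0.0321 = 0.6141
E[S²] = E[S]²(1+C_s²) = 0.0321²·(1+2.882) = 0.004000
Wq = λ·E[S²]/(2(1−ρ)) = 19.13·0.004000/(2·0.3859) = 0.09914 hr

Final: 0.09914 hr


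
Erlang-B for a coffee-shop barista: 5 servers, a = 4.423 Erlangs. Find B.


B(c,a) = (a^c/c!) / Σ_{k=0}^{c} a^k/k!
a^5/5! = 14.105986
Σ terms (k=0..5): 1.00000 + 4.42300 + 9.78146 + 14.42114 + 15.94617 + 14.10599 = 59.677764
B = 14.105986/59.677764 = 0.236369

Final: 0.236369


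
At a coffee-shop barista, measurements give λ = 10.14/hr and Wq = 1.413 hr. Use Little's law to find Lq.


Lq = λWq = 10.14·1.413 = 14.3278

Final: 14.3278


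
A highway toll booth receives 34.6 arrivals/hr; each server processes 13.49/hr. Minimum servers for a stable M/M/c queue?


Stability requires cμ > λ ⇔ c > λ/μ.
λ/μ = 34.6/13.49 = 2.5649
Minimum integer c = ⌊2.5649⌋ + 1 = 3
Check: 3·13.49 = 40.47 > 34.6, while 2·13.49 = 26.98 ≤ 34.6

Final: 3 servers


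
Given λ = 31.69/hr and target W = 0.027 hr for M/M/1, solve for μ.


W = 1/(μ−λ) ⇒ μ − λ = 1/W = 1/0.027 = 37.0370
μ = λ + 1/W = 31.69 + 37.0370 = 68.7270 per hr

Final: 68.7270 /hr


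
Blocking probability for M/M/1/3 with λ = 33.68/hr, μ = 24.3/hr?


ρ = λ/μ = 33.68/24.3 = 1.3860
P_K = (1−ρ)ρ^K/(1−ρ^(K+1)) = (-0.3860·2.662548)/(1 − 3.690313)
= -1.027765/-2.690313 = 0.382024

Final: 0.382024


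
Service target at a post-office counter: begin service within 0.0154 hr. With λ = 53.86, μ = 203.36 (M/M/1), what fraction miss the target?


ρ = 53.86/203.36 = 0.2649
P(Wq > t) = ρ·e^{−(μ−λ)t} = 0.2649·e^{−2.3023}
= 0.2649·0.100029 = 0.026493

Final: 0.026493


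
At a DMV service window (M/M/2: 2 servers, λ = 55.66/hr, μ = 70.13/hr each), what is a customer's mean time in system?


a = 0.7937; ρ = 0.3968; P₀ = 0.431809
Lq = P₀·a^c·ρ/(c!(1−ρ)²) = 0.14835
Wq = Lq/λ = 0.14835/55.66 = 0.002665 hr
W = Wq + 1/μ = 0.002665 + 0.01426 = 0.01692 hr

Final: 0.01692 hr


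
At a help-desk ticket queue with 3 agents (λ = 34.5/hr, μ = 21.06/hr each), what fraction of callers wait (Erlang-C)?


a = λ/μ = 1.6382; ρ = a/3 = 0.5461
P₀ = 0.178760 (from M/M/c formula)
C(c,a) = [a^c/(c!(1−ρ))]·P₀ = [4.39625/(6·0.4539)]·0.178760
= 1.61410·0.178760 = 0.288537

Final: 0.288537


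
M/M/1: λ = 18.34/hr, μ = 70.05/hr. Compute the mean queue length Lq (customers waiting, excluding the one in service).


ρ = 18.34/70.05 = 0.2618
Lq = ρ²/(1−ρ) = 0.06855/0.7382 = 0.09286

Final: 0.09286


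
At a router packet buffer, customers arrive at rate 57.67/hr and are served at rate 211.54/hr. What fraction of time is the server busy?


ρ = λ/μ = 57.67/211.54 = 0.2726

Final: 0.2726


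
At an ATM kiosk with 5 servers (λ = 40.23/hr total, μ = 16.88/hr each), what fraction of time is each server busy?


ρ = λ/(cμ) = 40.23/(5·16.88) = 40.23/84.40 = 0.4767

Final: 0.4767


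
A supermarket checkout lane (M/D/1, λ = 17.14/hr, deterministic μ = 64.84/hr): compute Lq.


ρ = 17.14/64.84 = 0.2643
M/D/1: Lq = ρ²/(2(1−ρ)) = 0.06988/(2·0.7357) = 0.04749

Final: 0.04749


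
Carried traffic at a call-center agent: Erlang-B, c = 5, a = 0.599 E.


B(5,0.599) = 0.0003530 (Erlang-B)
Carried load = a(1 − B) = 0.599·(1 − 0.0003530) = 0.599·0.999647 = 0.5988 E

Final: 0.5988 Erlangs


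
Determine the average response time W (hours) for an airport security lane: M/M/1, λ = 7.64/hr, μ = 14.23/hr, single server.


W = 1/(μ−λ) = 1/(14.23 − 7.64) = 1/6.59 = 0.1517 hr

Final: 0.1517 hr


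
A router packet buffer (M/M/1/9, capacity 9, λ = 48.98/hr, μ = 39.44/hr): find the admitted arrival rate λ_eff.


ρ = 1.2419; P_K = (1−ρ)ρ^9/(1−ρ^10) = 0.219983
λ_eff = λ(1 − P_K) = 48.98·(1 − 0.219983) = 48.98·0.780017 = 38.2052 /hr

Final: 38.2052 /hr


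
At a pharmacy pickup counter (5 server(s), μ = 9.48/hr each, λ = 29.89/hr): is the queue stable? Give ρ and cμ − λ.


Total capacity cμ = 5·9.48 = 47.40/hr
ρ = λ/(cμ) = 29.89/47.40 = 0.6306
Stable ⇔ ρ < 1: YES
Spare capacity = cμ − λ = 47.40 − 29.89 = 17.51/hr

Final: ρ = 0.6306; stable; margin = 17.51/hr


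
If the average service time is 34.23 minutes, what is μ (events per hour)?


μ = 1/(service time) in consistent units.
1 hour = 60 min, so μ = 60/34.23 = 1.7528 per hour

Final: 1.7528 /hr


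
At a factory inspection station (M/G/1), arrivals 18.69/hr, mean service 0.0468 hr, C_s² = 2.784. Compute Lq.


ρ = λ·E[S] = 18.69·0.0468 = 0.8747
Lq = ρ²(1+C_s²)/(2(1−ρ)) = 0.7651·(1+2.784)/(2·0.1253)
= 0.7651·3.7840/0.2506 = 11.55188

Final: 11.55188


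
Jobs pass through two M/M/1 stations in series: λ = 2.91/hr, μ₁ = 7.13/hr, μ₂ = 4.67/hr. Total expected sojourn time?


Each node sees arrival rate λ = 2.91/hr (tandem ⇒ throughput preserved).
W₁ = 1/(μ₁−λ) = 1/(7.13−2.91) = 0.23697 hr
W₂ = 1/(μ₂−λ) = 1/(4.67−2.91) = 0.56818 hr
W_total = W₁ + W₂ = 0.23697 + 0.56818 = 0.80515 hr

Final: 0.80515 hr


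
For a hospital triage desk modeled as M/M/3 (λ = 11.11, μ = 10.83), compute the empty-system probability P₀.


a = λ/μ = 11.11/10.83 = 1.0259; ρ = a/c = 0.3420
Σ_{k=0}^{2} a^k/k! (terms k=0..2) = 1.00000 + 1.02585 + 0.52619 = 2.55204
Tail: a^3/(3!(1−ρ)) = 1.07958/(6·0.6580) = 0.27343
P₀ = 1/(2.55204 + 0.27343) = 1/2.82547 = 0.353923

Final: 0.353923


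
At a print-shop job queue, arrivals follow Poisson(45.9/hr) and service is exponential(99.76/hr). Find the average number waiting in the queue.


ρ = 45.9/99.76 = 0.4601
Lq = ρ²/(1−ρ) = 0.2117/0.5399 = 0.3921

Final: 0.3921


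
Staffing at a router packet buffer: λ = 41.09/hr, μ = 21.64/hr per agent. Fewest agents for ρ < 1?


Stability requires cμ > λ ⇔ c > λ/μ.
λ/μ = 41.09/21.64 = 1.8988
Minimum integer c = ⌊1.8988⌋ + 1 = 2
Check: 2·21.64 = 43.28 > 41.09, while 1·21.64 = 21.64 ≤ 41.09

Final: 2 servers


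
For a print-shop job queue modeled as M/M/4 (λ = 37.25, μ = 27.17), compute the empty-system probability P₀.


a = λ/μ = 37.25/27.17 = 1.3710; ρ = a/c = 0.3427
Σ_{k=0}^{3} a^k/k! (terms k=0..3) = 1.00000 + 1.37100 + 0.93982 + 0.42950 = 3.74031
Tail: a^4/(4!(1−ρ)) = 3.53302/(24·0.6573) = 0.22398
P₀ = 1/(3.74031 + 0.22398) = 1/3.96429 = 0.252252

Final: 0.252252


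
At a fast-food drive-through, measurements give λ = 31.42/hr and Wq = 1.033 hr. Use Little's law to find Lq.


Lq = λWq = 31.42·1.033 = 32.4569

Final: 32.4569


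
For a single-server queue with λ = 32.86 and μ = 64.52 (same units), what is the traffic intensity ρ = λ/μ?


ρ = λ/μ = 32.86/64.52 = 0.5093

Final: 0.5093


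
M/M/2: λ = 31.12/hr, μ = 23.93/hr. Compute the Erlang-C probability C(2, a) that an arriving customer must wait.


a = λ/μ = 1.3005; ρ = a/2 = 0.6502
P₀ = 0.211952 (from M/M/c formula)
C(c,a) = [a^c/(c!(1−ρ))]·P₀ = [1.69120/(2·0.3498)]·0.211952
= 2.41758·0.211952 = 0.512412

Final: 0.512412


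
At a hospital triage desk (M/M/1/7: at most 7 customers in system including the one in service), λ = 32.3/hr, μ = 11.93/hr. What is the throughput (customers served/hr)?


ρ = 2.7075; P_K = (1−ρ)ρ^7/(1−ρ^8) = 0.630869
λ_eff = λ(1 − P_K) = 32.3·(1 − 0.630869) = 32.3·0.369131 = 11.9229 /hr

Final: 11.9229 /hr


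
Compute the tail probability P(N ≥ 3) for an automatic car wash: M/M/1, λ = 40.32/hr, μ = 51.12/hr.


ρ = 40.32/51.12 = 0.7887
P(N ≥ n) = ρ^n = 0.7887^3 = 0.490669

Final: 0.490669


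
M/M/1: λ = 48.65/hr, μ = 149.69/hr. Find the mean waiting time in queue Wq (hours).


ρ = 48.65/149.69 = 0.3250
Wq = ρ/(μ−λ) = 0.3250/(149.69 − 48.65) = 0.3250/101.04 = 0.003217 hr

Final: 0.003217 hr


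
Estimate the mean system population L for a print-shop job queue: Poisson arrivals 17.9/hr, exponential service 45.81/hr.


ρ = λ/μ = 17.9/45.81 = 0.3907
L = ρ/(1−ρ) = 0.3907/(1 − 0.3907) = 0.3907/0.6093 = 0.6413

Final: 0.6413


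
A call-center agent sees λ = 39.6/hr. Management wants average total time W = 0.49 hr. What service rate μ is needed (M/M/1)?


W = 1/(μ−λ) ⇒ μ − λ = 1/W = 1/0.49 = 2.0408
μ = λ + 1/W = 39.6 + 2.0408 = 41.6408 per hr

Final: 41.6408 /hr


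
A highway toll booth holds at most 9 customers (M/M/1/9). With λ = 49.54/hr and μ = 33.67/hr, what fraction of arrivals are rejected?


ρ = λ/μ = 49.54/33.67 = 1.4713
P_K = (1−ρ)ρ^K/(1−ρ^(K+1)) = (-0.4713·32.315879)/(1 − 47.547628)
= -15.231749/-46.547628 = 0.327229

Final: 0.327229


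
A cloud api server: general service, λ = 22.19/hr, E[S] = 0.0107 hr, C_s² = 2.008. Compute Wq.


ρ = λ·E[S] = 22.19·0.0107 = 0.2374
E[S²] = E[S]²(1+C_s²) = 0.0107²·(1+2.008) = 0.0003444
Wq = λ·E[S²]/(2(1−ρ)) = 22.19·0.0003444/(2·0.7626) = 0.005011 hr

Final: 0.005011 hr


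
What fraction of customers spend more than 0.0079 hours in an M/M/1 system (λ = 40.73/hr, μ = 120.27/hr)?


W ~ Exponential(μ−λ) for M/M/1.
μ − λ = 120.27 − 40.73 = 79.5400
P(W > t) = e^{−(μ−λ)t} = e^{−0.6284} = 0.533463

Final: 0.533463


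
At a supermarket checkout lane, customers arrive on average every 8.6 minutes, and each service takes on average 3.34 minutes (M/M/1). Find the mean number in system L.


λ = 60/8.6 = 6.9767 /hr
μ = 60/3.34 = 17.9641 /hr
ρ = λ/μ = 6.9767/17.9641 = 0.3884
L = ρ/(1−ρ) = 0.3884/0.6116 = 0.6350

Final: 0.6350


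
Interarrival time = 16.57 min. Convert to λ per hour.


λ = 1/(interarrival time) in consistent units.
1 hour = 60 min, so λ = 60/16.57 = 3.6210 per hour

Final: 3.6210 /hr


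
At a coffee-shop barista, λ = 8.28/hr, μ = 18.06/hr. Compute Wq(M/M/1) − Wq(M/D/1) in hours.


ρ = 8.28/18.06 = 0.4585
Wq(M/M/1) = ρ/(μ−λ) = 0.4585/9.78 = 0.04688 hr
Wq(M/D/1) = ρ/(2(μ−λ)) = 0.02344 hr
Savings = 0.04688 − 0.02344 = 0.02344 hr

Final: 0.02344 hr


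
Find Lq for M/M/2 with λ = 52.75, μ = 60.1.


a = λ/μ = 0.8777; ρ = a/2 = 0.4389
P₀ = 0.389997
Lq = P₀·a^c·ρ / (c!·(1−ρ)²) = 0.389997·0.77036·0.4389/(2·0.31489)
= 0.20936

Final: 0.20936


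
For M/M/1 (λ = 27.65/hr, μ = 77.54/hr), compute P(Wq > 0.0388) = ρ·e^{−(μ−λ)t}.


ρ = 27.65/77.54 = 0.3566
P(Wq > t) = ρ·e^{−(μ−λ)t} = 0.3566·e^{−1.9357}
= 0.3566·0.144319 = 0.051463

Final: 0.051463


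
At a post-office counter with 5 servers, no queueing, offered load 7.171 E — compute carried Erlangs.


B(5,7.171) = 0.434669 (Erlang-B)
Carried load = a(1 − B) = 7.171·(1 − 0.434669) = 7.171·0.565331 = 4.0540 E

Final: 4.0540 Erlangs


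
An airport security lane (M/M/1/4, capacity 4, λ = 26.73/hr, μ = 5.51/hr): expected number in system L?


ρ = 26.73/5.51 = 4.8512
L = ρ[1 − (K+1)ρ^K + Kρ^(K+1)] / [(1−ρ)(1−ρ^(K+1))]
Numerator: 4.8512·(1 − 5·553.846531 + 4·2686.809032) = 38707.579465
Denominator: (-3.8512)·(-2685.809032) = 10343.533150
L = 38707.579465/10343.533150 = 3.7422

Final: 3.7422


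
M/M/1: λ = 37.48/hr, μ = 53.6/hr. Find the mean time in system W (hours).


W = 1/(μ−λ) = 1/(53.6 − 37.48) = 1/16.12 = 0.06203 hr

Final: 0.06203 hr


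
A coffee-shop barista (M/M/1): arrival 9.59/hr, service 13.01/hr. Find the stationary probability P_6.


ρ = 9.59/13.01 = 0.7371
P_n = (1−ρ)·ρ^n = (1 − 0.7371)·0.7371^6 = 0.2629·0.160416 = 0.042169

Final: 0.042169


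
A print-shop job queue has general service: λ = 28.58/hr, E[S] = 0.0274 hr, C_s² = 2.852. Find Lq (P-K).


ρ = λ·E[S] = 28.58·0.0274 = 0.7831
Lq = ρ²(1+C_s²)/(2(1−ρ)) = 0.6132·(1+2.852)/(2·0.2169)
= 0.6132·3.8520/0.4338 = 5.44511

Final: 5.44511


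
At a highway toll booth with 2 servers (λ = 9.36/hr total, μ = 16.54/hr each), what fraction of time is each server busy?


ρ = λ/(cμ) = 9.36/(2·16.54) = 9.36/33.08 = 0.2830

Final: 0.2830


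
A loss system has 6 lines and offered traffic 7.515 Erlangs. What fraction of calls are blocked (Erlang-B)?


B(c,a) = (a^c/c!) / Σ_{k=0}^{c} a^k/k!
a^6/6! = 250.173563
Σ terms (k=0..6): 1.00000 + 7.51500 + 28.23761 + 70.73522 + 132.89379 + 199.73937 + 250.17356 = 690.294559
B = 250.173563/690.294559 = 0.362416

Final: 0.362416


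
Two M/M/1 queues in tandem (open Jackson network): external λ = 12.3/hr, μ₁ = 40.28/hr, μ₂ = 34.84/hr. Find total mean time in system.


Each node sees arrival rate λ = 12.3/hr (tandem ⇒ throughput preserved).
W₁ = 1/(μ₁−λ) = 1/(40.28−12.3) = 0.03574 hr
W₂ = 1/(μ₂−λ) = 1/(34.84−12.3) = 0.04437 hr
W_total = W₁ + W₂ = 0.03574 + 0.04437 = 0.08011 hr

Final: 0.08011 hr


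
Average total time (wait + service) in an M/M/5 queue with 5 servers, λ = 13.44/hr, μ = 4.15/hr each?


a = 3.2386; ρ = 0.6477; P₀ = 0.035519
Lq = P₀·a^c·ρ/(c!(1−ρ)²) = 0.55032
Wq = Lq/λ = 0.55032/13.44 = 0.04095 hr
W = Wq + 1/μ = 0.04095 + 0.24096 = 0.28191 hr

Final: 0.28191 hr


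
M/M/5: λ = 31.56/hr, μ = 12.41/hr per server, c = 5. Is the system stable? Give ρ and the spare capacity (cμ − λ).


Total capacity cμ = 5·12.41 = 62.05/hr
ρ = λ/(cμ) = 31.56/62.05 = 0.5086
Stable ⇔ ρ < 1: YES
Spare capacity = cμ − λ = 62.05 − 31.56 = 30.49/hr

Final: ρ = 0.5086; stable; margin = 30.49/hr


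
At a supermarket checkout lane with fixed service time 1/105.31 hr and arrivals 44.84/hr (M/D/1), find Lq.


ρ = 44.84/105.31 = 0.4258
M/D/1: Lq = ρ²/(2(1−ρ)) = 0.1813/(2·0.5742) = 0.15787

Final: 0.15787


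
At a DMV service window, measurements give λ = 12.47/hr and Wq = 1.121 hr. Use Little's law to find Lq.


Lq = λWq = 12.47·1.121 = 13.9789

Final: 13.9789


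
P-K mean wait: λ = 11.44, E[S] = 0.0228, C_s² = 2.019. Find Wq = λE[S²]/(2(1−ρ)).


ρ = λ·E[S] = 11.44·0.0228 = 0.2608
E[S²] = E[S]²(1+C_s²) = 0.0228²·(1+2.019) = 0.001569
Wq = λ·E[S²]/(2(1−ρ)) = 11.44·0.001569/(2·0.7392) = 0.01214 hr

Final: 0.01214 hr


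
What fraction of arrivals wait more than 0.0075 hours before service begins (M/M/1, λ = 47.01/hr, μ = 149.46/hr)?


ρ = 47.01/149.46 = 0.3145
P(Wq > t) = ρ·e^{−(μ−λ)t} = 0.3145·e^{−0.7684}
= 0.3145·0.463766 = 0.145869

Final: 0.145869


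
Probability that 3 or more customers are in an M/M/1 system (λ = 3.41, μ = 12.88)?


ρ = 3.41/12.88 = 0.2648
P(N ≥ n) = ρ^n = 0.2648^3 = 0.018557

Final: 0.018557


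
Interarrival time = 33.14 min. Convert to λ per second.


λ = 1/(interarrival time) in consistent units.
1 second = 0.0166667 min, so λ = 0.0166667/33.14 = 0.0005029 per second

Final: 0.0005029 /sec


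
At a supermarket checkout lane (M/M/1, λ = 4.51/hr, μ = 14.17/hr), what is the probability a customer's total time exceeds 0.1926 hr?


W ~ Exponential(μ−λ) for M/M/1.
μ − λ = 14.17 − 4.51 = 9.6600
P(W > t) = e^{−(μ−λ)t} = e^{−1.8605} = 0.155592

Final: 0.155592


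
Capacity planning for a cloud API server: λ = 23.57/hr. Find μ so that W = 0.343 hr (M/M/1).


W = 1/(μ−λ) ⇒ μ − λ = 1/W = 1/0.343 = 2.9155
μ = λ + 1/W = 23.57 + 2.9155 = 26.4855 per hr

Final: 26.4855 /hr


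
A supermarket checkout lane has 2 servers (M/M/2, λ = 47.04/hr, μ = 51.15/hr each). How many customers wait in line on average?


a = λ/μ = 0.9196; ρ = a/2 = 0.4598
P₀ = 0.370028
Lq = P₀·a^c·ρ / (c!·(1−ρ)²) = 0.370028·0.84575·0.4598/(2·0.29179)
= 0.24659

Final: 0.24659


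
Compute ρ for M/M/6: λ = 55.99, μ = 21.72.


ρ = λ/(cμ) = 55.99/(6·21.72) = 55.99/130.32 = 0.4296

Final: 0.4296


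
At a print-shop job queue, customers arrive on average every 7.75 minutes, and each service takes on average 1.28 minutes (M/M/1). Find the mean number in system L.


λ = 60/7.75 = 7.7419 /hr
μ = 60/1.28 = 46.8750 /hr
ρ = λ/μ = 7.7419/46.8750 = 0.1652
L = ρ/(1−ρ) = 0.1652/0.8348 = 0.1978

Final: 0.1978


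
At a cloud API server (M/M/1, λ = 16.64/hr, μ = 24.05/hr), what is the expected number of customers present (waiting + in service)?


ρ = λ/μ = 16.64/24.05 = 0.6919
L = ρ/(1−ρ) = 0.6919/(1 − 0.6919) = 0.6919/0.3081 = 2.2456

Final: 2.2456


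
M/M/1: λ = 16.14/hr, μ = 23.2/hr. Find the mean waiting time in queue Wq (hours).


ρ = 16.14/23.2 = 0.6957
Wq = ρ/(μ−λ) = 0.6957/(23.2 − 16.14) = 0.6957/7.06 = 0.09854 hr

Final: 0.09854 hr


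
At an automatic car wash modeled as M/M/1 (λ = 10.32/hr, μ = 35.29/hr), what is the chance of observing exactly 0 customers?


ρ = 10.32/35.29 = 0.2924
P_n = (1−ρ)·ρ^n = (1 − 0.2924)·0.2924^0 = 0.7076·1.000000 = 0.707566

Final: 0.707566


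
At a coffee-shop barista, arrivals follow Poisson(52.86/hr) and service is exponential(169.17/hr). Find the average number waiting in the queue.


ρ = 52.86/169.17 = 0.3125
Lq = ρ²/(1−ρ) = 0.09764/0.6875 = 0.1420

Final: 0.1420


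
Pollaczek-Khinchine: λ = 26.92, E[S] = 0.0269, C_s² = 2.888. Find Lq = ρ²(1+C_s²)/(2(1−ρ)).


ρ = λ·E[S] = 26.92·0.0269 = 0.7241
Lq = ρ²(1+C_s²)/(2(1−ρ)) = 0.5244·(1+2.888)/(2·0.2759)
= 0.5244·3.8880/0.5517 = 3.69551

Final: 3.69551


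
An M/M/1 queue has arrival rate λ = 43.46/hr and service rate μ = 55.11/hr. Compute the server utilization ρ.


ρ = λ/μ = 43.46/55.11 = 0.7886

Final: 0.7886


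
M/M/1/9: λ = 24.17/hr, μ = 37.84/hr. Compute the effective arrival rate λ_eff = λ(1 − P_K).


ρ = 0.6387; P_K = (1−ρ)ρ^9/(1−ρ^10) = 0.006467
λ_eff = λ(1 − P_K) = 24.17·(1 − 0.006467) = 24.17·0.993533 = 24.0137 /hr

Final: 24.0137 /hr


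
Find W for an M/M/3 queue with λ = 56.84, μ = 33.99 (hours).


a = 1.6723; ρ = 0.5574; P₀ = 0.171483
Lq = P₀·a^c·ρ/(c!(1−ρ)²) = 0.38034
Wq = Lq/λ = 0.38034/56.84 = 0.006691 hr
W = Wq + 1/μ = 0.006691 + 0.02942 = 0.03611 hr

Final: 0.03611 hr


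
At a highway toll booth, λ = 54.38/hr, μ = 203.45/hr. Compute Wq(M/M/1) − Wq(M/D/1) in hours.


ρ = 54.38/203.45 = 0.2673
Wq(M/M/1) = ρ/(μ−λ) = 0.2673/149.07 = 0.001793 hr
Wq(M/D/1) = ρ/(2(μ−λ)) = 0.0008965 hr
Savings = 0.001793 − 0.0008965 = 0.0008965 hr

Final: 0.0008965 hr


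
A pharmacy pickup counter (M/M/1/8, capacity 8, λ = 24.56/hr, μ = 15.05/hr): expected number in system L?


ρ = 24.56/15.05 = 1.6319
L = ρ[1 − (K+1)ρ^K + Kρ^(K+1)] / [(1−ρ)(1−ρ^(K+1))]
Numerator: 1.6319·(1 − 9·50.296168 + 8·82.078000) = 334.470453
Denominator: (-0.6319)·(-81.078000) = 51.232676
L = 334.470453/51.232676 = 6.5285

Final: 6.5285


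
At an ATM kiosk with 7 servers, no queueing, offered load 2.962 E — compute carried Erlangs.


B(7,2.962) = 0.020756 (Erlang-B)
Carried load = a(1 − B) = 2.962·(1 − 0.020756) = 2.962·0.979244 = 2.9005 E

Final: 2.9005 Erlangs


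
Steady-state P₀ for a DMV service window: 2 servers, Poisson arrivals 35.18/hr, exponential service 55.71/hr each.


a = λ/μ = 35.18/55.71 = 0.6315; ρ = a/c = 0.3157
Σ_{k=0}^{1} a^k/k! (terms k=0..1) = 1.00000 + 0.63148 = 1.63148
Tail: a^2/(2!(1−ρ)) = 0.39877/(2·0.6843) = 0.29139
P₀ = 1/(1.63148 + 0.29139) = 1/1.92288 = 0.520055

Final: 0.520055


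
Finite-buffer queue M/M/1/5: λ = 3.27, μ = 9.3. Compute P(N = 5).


ρ = λ/μ = 3.27/9.3 = 0.3516
P_K = (1−ρ)ρ^K/(1−ρ^(K+1)) = (0.6484·0.005374)/(1 − 0.001890)
= 0.003485/0.998110 = 0.003491

Final: 0.003491


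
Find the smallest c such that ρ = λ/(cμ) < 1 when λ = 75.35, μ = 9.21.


Stability requires cμ > λ ⇔ c > λ/μ.
λ/μ = 75.35/9.21 = 8.1813
Minimum integer c = ⌊8.1813⌋ + 1 = 9
Check: 9·9.21 = 82.89 > 75.35, while 8·9.21 = 73.68 ≤ 75.35

Final: 9 servers


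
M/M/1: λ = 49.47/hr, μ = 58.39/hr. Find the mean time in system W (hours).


W = 1/(μ−λ) = 1/(58.39 − 49.47) = 1/8.92 = 0.1121 hr

Final: 0.1121 hr


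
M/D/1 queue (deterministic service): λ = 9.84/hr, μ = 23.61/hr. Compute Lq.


ρ = 9.84/23.61 = 0.4168
M/D/1: Lq = ρ²/(2(1−ρ)) = 0.1737/(2·0.5832) = 0.14891

Final: 0.14891


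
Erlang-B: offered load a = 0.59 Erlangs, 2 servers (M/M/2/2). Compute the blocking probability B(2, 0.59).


B(c,a) = (a^c/c!) / Σ_{k=0}^{c} a^k/k!
a^2/2! = 0.174050
Σ terms (k=0..2): 1.00000 + 0.59000 + 0.17405 = 1.764050
B = 0.174050/1.764050 = 0.098665

Final: 0.098665


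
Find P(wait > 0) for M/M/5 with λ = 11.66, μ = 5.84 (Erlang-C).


a = λ/μ = 1.9966; ρ = a/5 = 0.3993
P₀ = 0.134798 (from M/M/c formula)
C(c,a) = [a^c/(c!(1−ρ))]·P₀ = [31.72696/(120·0.6007)]·0.134798
= 0.44015·0.134798 = 0.059331

Final: 0.059331


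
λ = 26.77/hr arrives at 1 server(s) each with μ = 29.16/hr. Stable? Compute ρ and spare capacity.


Total capacity cμ = 1·29.16 = 29.16/hr
ρ = λ/(cμ) = 26.77/29.16 = 0.9180
Stable ⇔ ρ < 1: YES
Spare capacity = cμ − λ = 29.16 − 26.77 = 2.39/hr

Final: ρ = 0.9180; stable; margin = 2.39/hr


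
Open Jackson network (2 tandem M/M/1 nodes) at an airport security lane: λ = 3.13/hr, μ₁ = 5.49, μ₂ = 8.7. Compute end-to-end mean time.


Each node sees arrival rate λ = 3.13/hr (tandem ⇒ throughput preserved).
W₁ = 1/(μ₁−λ) = 1/(5.49−3.13) = 0.42373 hr
W₂ = 1/(μ₂−λ) = 1/(8.7−3.13) = 0.17953 hr
W_total = W₁ + W₂ = 0.42373 + 0.17953 = 0.60326 hr

Final: 0.60326 hr


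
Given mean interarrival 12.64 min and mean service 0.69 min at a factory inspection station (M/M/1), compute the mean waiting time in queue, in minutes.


λ = 60/12.64 = 4.7468 /hr
μ = 60/0.69 = 86.9565 /hr
ρ = λ/μ = 4.7468/86.9565 = 0.05459
Wq = ρ/(μ−λ) = 0.05459/(86.9565−4.7468) = 0.0006640 hr
In minutes: 0.0006640·60 = 0.03984 min

Final: 0.03984 min


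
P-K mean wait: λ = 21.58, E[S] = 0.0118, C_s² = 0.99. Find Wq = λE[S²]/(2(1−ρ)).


ρ = λ·E[S] = 21.58·0.0118 = 0.2546
E[S²] = E[S]²(1+C_s²) = 0.0118²·(1+0.99) = 0.0002771
Wq = λ·E[S²]/(2(1−ρ)) = 21.58·0.0002771/(2·0.7454) = 0.004011 hr

Final: 0.004011 hr


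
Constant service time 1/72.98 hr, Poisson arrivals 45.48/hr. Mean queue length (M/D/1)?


ρ = 45.48/72.98 = 0.6232
M/D/1: Lq = ρ²/(2(1−ρ)) = 0.3884/(2·0.3768) = 0.51532

Final: 0.51532


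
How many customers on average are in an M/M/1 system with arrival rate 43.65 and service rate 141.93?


ρ = λ/μ = 43.65/141.93 = 0.3075
L = ρ/(1−ρ) = 0.3075/(1 − 0.3075) = 0.3075/0.6925 = 0.4441

Final: 0.4441
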